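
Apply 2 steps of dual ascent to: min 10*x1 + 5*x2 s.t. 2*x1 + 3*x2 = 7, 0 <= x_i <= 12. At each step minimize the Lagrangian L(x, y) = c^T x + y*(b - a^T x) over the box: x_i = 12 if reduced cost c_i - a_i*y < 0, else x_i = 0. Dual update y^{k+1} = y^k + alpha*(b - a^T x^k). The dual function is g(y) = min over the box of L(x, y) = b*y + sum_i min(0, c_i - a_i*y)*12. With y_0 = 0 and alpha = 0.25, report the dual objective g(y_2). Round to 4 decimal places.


Dual ascent for LP: min 10*x1 + 5*x2, 2*x1 + 3*x2 = 7, 0 <= x_i <= 12
Step 1: y^k = 0.0, reduced costs: (10.0, 5.0)
  x^k = (0.0, 0.0), subgradient = b - a^T x = 7.0
  y^{k+1} = 0.0 + 0.25*7.0 = 1.75
Step 2: y^k = 1.75, reduced costs: (6.5, -0.25)
  x^k = (0.0, 12.0), subgradient = b - a^T x = -29.0
  y^{k+1} = 1.75 + 0.25*-29.0 = -5.5
Dual objective at y_2 = -5.5: reduced costs (21.0, 21.5), box minimizer x = (0.0, 0.0)
g(y_2) = b*y + (c1 - a1*y)*x1 + (c2 - a2*y)*x2 = 7*(-5.5) + 21.0*0.0 + 21.5*0.0 = -38.5 + 0.0 + 0.0 = -38.5


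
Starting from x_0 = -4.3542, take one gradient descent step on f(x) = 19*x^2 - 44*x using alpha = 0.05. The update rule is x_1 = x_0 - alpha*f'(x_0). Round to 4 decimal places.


We compute the gradient at x_0 and apply the update.
f'(x) = 38*x - 44
f'(-4.3542) = 38*-4.3542 - 44 = -209.4596
x_1 = -4.3542 - 0.05*-209.4596 = 6.1188


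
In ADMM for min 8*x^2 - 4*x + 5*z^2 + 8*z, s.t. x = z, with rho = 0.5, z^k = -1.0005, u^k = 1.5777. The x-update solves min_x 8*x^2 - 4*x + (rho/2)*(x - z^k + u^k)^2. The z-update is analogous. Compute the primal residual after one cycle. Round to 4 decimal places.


ADMM iteration with rho = 0.5, z^k = -1.0005, u^k = 1.5777
Step 1: x-update.
Minimize 8*x^2 - 4*x + (0.5/2)*(x + 1.0005 + 1.5777)^2
FOC: (2*8 + 0.5)*x = 4 + 0.5*(-1.0005 - 1.5777)
x^{k+1} = 0.1643
Step 2: z-update.
Minimize 5*z^2 + 8*z + (0.5/2)*(0.1643 - z + 1.5777)^2
FOC: (2*5 + 0.5)*z = -8 + 0.5*(0.1643 + 1.5777)
z^{k+1} = -0.679
Step 3: u-update.
u^{k+1} = 1.5777 + 0.1643 + 0.679 = 2.4209
Step 4: Primal residual = |0.1643 + 0.679| = 0.8432


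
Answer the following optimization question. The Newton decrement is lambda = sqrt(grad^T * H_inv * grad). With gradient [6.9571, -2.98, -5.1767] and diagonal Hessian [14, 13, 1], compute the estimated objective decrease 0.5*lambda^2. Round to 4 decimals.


Step 1: H is diagonal, so H^(-1) * g = [0.4969, -0.2292, -5.1767].
Step 2: g^T H^(-1) g = sum_i g_i^2 / H_ii
  = (6.9571)^2/14 + (-2.98)^2/13 + (-5.1767)^2/1
  = 3.4572 + 0.6831 + 26.7982 = 30.9386
Step 3: Objective decrease = 0.5 * g^T H^(-1) g = 15.4693


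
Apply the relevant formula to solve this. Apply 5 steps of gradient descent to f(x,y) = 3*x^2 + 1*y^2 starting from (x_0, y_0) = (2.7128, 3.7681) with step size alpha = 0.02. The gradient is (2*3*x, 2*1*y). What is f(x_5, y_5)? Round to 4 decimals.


Gradient descent on f(x,y) = 3*x^2 + 1*y^2.
Starting point: (2.7128, 3.7681), alpha = 0.02
Step 1: grad_x = 2*3*2.7128 = 16.2768, grad_y = 2*1*3.7681 = 7.5362
  x_1 = 2.7128 - 0.02*16.2768 = 2.3873
  y_1 = 3.7681 - 0.02*7.5362 = 3.6174
Step 2: grad_x = 2*3*2.3873 = 14.3236, grad_y = 2*1*3.6174 = 7.2348
  x_2 = 2.3873 - 0.02*14.3236 = 2.1008
  y_2 = 3.6174 - 0.02*7.2348 = 3.4727
Step 3: grad_x = 2*3*2.1008 = 12.6048, grad_y = 2*1*3.4727 = 6.9454
  x_3 = 2.1008 - 0.02*12.6048 = 1.8487
  y_3 = 3.4727 - 0.02*6.9454 = 3.3338
Step 4: grad_x = 2*3*1.8487 = 11.0922, grad_y = 2*1*3.3338 = 6.6675
  x_4 = 1.8487 - 0.02*11.0922 = 1.6269
  y_4 = 3.3338 - 0.02*6.6675 = 3.2004
Step 5: grad_x = 2*3*1.6269 = 9.7611, grad_y = 2*1*3.2004 = 6.4008
  x_5 = 1.6269 - 0.02*9.7611 = 1.4316
  y_5 = 3.2004 - 0.02*6.4008 = 3.0724
f(1.4316, 3.0724) = 3*1.4316^2 + 1*3.0724^2 = 15.5884


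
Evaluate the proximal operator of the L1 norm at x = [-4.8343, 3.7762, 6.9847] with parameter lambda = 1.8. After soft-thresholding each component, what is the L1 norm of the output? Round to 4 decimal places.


Soft-thresholding with lambda = 1.8:
prox(-4.8343) = sign(-4.8343)*max(|-4.8343| - 1.8, 0) = -3.0343
prox(3.7762) = sign(3.7762)*max(|3.7762| - 1.8, 0) = 1.9762
prox(6.9847) = sign(6.9847)*max(|6.9847| - 1.8, 0) = 5.1847
prox(x) = [-3.0343, 1.9762, 5.1847]
||prox(x)||_1 = 3.0343 + 1.9762 + 5.1847 = 10.1952


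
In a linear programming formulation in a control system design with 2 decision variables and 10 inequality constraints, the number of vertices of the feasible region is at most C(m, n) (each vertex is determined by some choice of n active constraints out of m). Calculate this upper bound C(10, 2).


Each vertex corresponds to some choice of n active constraints out of m, so the number of vertices is at most C(m, n) = m! / (n!(m-n)!).
m = 10, n = 2
Numerator: 10 * 9
Denominator: 2! = 2
C(10, 2) = 45


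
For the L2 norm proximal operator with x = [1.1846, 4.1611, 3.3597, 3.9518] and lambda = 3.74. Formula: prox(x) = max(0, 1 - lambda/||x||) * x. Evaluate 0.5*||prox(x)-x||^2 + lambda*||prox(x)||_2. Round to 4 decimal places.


Step 1: Compute ||x||.
||x|| = 6.7544
Step 2: Compute scaling factor.
scale = max(0, 1 - 3.74/6.7544) = 0.4463
Step 3: prox(x) = [0.5287, 1.8571, 1.4994, 1.7636]
||prox(x)|| = 3.0144
Step 4: Proximal objective.
0.5*||prox-x||^2 = 6.9938
lambda*||prox|| = 11.2739
Total = 18.2678


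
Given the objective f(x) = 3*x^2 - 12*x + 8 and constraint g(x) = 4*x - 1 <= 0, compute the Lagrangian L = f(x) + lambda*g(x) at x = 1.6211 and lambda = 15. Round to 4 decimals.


Step 1: Evaluate f(x).
f(1.6211) = 3*1.6211^2 - 12*1.6211 + 8 = -3.5693
Step 2: Evaluate g(x).
g(1.6211) = 4*1.6211 - 1 = 5.4844
Step 3: Compute Lagrangian.
L = -3.5693 + 15*5.4844 = 78.6967


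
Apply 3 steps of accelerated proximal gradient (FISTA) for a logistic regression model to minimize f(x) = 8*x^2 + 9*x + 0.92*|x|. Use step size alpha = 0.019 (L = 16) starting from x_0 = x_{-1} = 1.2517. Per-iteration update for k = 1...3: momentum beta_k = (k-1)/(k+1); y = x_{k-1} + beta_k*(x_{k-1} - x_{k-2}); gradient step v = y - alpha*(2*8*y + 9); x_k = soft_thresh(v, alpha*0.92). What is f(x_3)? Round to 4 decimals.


FISTA on f(x) = 8*x^2 + 9*x + 0.92*|x|
L = 16, alpha = 0.019
Iteration 1: beta = 0.0, y = 1.2517 + 0.0*(1.2517 - 1.2517) = 1.2517
  grad(y) = 29.0272, v = y - alpha*grad = 0.7002
  prox(v) = soft_thresh(0.7002, 0.0175) = 0.6827
Iteration 2: beta = 0.3333, y = 0.6827 + 0.3333*(0.6827 - 1.2517) = 0.493
  grad(y) = 16.8886, v = y - alpha*grad = 0.1722
  prox(v) = soft_thresh(0.1722, 0.0175) = 0.1547
Iteration 3: beta = 0.5, y = 0.1547 + 0.5*(0.1547 - 0.6827) = -0.1093
  grad(y) = 7.2506, v = y - alpha*grad = -0.2471
  prox(v) = soft_thresh(-0.2471, 0.0175) = -0.2296
f(x_3) = 8*(-0.2296)^2 + 9*(-0.2296) + 0.92*|-0.2296| = -1.4335


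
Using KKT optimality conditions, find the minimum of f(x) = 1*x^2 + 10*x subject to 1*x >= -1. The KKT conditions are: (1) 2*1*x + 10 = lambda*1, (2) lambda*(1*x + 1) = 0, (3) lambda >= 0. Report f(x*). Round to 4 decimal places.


Step 1: Try lambda = 0 (constraint inactive).
x_unc = -10/(2*1) = -5.0
Check: 1*-5.0 = -5.0 < -1 -- violated!
Step 2: Constraint must be active: 1*x = -1
x* = -1/1 = -1.0
lambda = (2*1*(-1.0) + 10)/1 = 8.0
Step 3: Compute optimal value.
f(x*) = 1*(-1.0)^2 + 10*(-1.0) = -9.0


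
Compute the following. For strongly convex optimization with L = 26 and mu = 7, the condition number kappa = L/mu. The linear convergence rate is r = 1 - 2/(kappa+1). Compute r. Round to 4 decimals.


Step 1: Compute the condition number.
kappa = L/mu = 26/7 = 3.7143
Step 2: Compute the convergence rate.
r = 1 - 2/(kappa + 1) = 1 - 2*mu/(L + mu) = (L - mu)/(L + mu) = 19/33 = 0.5758


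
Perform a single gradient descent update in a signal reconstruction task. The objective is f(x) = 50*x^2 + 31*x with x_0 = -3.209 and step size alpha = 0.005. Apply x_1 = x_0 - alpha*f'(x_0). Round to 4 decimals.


We compute the gradient at x_0 and apply the update.
f'(x) = 100*x + 31
f'(-3.209) = 100*-3.209 + 31 = -289.9
x_1 = -3.209 - 0.005*-289.9 = -1.7595


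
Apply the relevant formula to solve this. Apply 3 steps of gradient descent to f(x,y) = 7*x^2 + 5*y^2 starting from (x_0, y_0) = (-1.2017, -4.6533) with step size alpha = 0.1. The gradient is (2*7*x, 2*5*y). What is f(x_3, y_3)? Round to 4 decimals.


Gradient descent on f(x,y) = 7*x^2 + 5*y^2.
Starting point: (-1.2017, -4.6533), alpha = 0.1
Step 1: grad_x = 2*7*-1.2017 = -16.8238, grad_y = 2*5*-4.6533 = -46.533
  x_1 = -1.2017 - 0.1*-16.8238 = 0.4807
  y_1 = -4.6533 - 0.1*-46.533 = 0.0
Step 2: grad_x = 2*7*0.4807 = 6.7295, grad_y = 2*5*0.0 = 0.0
  x_2 = 0.4807 - 0.1*6.7295 = -0.1923
  y_2 = 0.0 - 0.1*0.0 = 0.0
Step 3: grad_x = 2*7*-0.1923 = -2.6918, grad_y = 2*5*0.0 = 0.0
  x_3 = -0.1923 - 0.1*-2.6918 = 0.0769
  y_3 = 0.0 - 0.1*0.0 = 0.0
f(0.0769, 0.0) = 7*0.0769^2 + 5*0.0^2 = 0.0414


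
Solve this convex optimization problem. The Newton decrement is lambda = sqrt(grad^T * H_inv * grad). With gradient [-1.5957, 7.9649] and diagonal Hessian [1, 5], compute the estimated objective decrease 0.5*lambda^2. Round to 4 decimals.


Step 1: H is diagonal, so H^(-1) * g = [-1.5957, 1.593].
Step 2: g^T H^(-1) g = sum_i g_i^2 / H_ii
  = (-1.5957)^2/1 + (7.9649)^2/5
  = 2.5463 + 12.6879 = 15.2342
Step 3: Objective decrease = 0.5 * g^T H^(-1) g = 7.6171


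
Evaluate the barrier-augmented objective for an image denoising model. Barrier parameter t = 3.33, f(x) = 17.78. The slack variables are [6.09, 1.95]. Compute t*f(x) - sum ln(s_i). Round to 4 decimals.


Step 1: Compute log-barrier.
ln values: [1.8066, 0.6678]
phi = -(1.8066 + 0.6678) = -2.4745
Step 2: Compute augmented objective.
t*f(x) = 3.33*17.78 = 59.2074
Total = 59.2074 - 2.4745 = 56.7329


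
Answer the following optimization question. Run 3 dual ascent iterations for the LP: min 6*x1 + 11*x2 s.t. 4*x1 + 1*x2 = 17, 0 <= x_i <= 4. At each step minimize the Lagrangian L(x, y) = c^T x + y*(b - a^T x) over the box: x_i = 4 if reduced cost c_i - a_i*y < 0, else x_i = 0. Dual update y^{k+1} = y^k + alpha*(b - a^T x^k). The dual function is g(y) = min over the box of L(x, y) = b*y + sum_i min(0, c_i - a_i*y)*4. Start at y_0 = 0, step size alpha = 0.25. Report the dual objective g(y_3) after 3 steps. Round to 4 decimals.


Dual ascent for LP: min 6*x1 + 11*x2, 4*x1 + 1*x2 = 17, 0 <= x_i <= 4
Step 1: y^k = 0.0, reduced costs: (6.0, 11.0)
  x^k = (0.0, 0.0), subgradient = b - a^T x = 17.0
  y^{k+1} = 0.0 + 0.25*17.0 = 4.25
Step 2: y^k = 4.25, reduced costs: (-11.0, 6.75)
  x^k = (4.0, 0.0), subgradient = b - a^T x = 1.0
  y^{k+1} = 4.25 + 0.25*1.0 = 4.5
Step 3: y^k = 4.5, reduced costs: (-12.0, 6.5)
  x^k = (4.0, 0.0), subgradient = b - a^T x = 1.0
  y^{k+1} = 4.5 + 0.25*1.0 = 4.75
Dual objective at y_3 = 4.75: reduced costs (-13.0, 6.25), box minimizer x = (4.0, 0.0)
g(y_3) = b*y + (c1 - a1*y)*x1 + (c2 - a2*y)*x2 = 17*4.75 + (-13.0)*4.0 + 6.25*0.0 = 80.75 - 52.0 + 0.0 = 28.75


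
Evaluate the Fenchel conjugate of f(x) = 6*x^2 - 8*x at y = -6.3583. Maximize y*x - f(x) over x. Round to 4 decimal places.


f*(y) = sup_x {y*x - a*x^2 - b*x} = sup_x {(y-b)*x - a*x^2}
FOC: (y - b) - 2a*x = 0 => x* = (y - b)/(2a)
x* = (-6.3583 + 8)/(2*6) = 0.1368
f*(-6.3583) = (y-b)^2/(4a) = (-6.3583 + 8)^2/(4*6)
= 2.6952/24 = 0.1123


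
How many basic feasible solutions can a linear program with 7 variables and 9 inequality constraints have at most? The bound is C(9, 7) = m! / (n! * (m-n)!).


Each vertex corresponds to some choice of n active constraints out of m, so the number of vertices is at most C(m, n) = m! / (n!(m-n)!).
m = 9, n = 7
Numerator: 9 * 8 * 7 * 6 * 5 * 4 * 3
Denominator: 7! = 5040
C(9, 7) = 36


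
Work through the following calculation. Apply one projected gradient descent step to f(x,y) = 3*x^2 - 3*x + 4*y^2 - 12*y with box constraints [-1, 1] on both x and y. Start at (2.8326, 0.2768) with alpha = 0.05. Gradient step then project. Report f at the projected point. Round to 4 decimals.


Step 1: Compute gradient at (2.8326, 0.2768).
grad_x = 2*3*2.8326 - 3 = 13.9956
grad_y = 2*4*0.2768 - 12 = -9.7856
Step 2: Gradient step.
x_raw = 2.8326 - 0.05*13.9956 = 2.1328
y_raw = 0.2768 - 0.05*-9.7856 = 0.7661
Step 3: Project onto [-1, 1].
x_proj = clip(2.1328) = 1.0
y_proj = clip(0.7661) = 0.7661
Step 4: Evaluate f.
f(1.0, 0.7661) = -6.8454


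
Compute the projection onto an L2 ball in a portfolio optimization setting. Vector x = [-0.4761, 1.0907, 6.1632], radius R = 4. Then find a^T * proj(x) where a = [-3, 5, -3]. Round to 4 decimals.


Step 1: Compute ||x|| (intermediates to 6 decimals).
||x|| = sqrt((-0.4761)^2 + 1.0907^2 + 6.1632^2) = 6.277048
Step 2: Project.
Since ||x|| > R, scale = R/||x|| = 4/6.277048 = 0.637242, proj(x) = scale * x
proj(x) = [-0.303391, 0.69504, 3.92745]
Step 3: Dot product.
a^T * proj(x) = -3*(-0.303391) + 5*0.69504 - 3*3.92745 = -7.397


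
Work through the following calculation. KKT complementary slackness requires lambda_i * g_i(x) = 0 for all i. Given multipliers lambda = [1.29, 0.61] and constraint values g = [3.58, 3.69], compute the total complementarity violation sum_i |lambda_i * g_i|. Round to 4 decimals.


KKT complementary slackness check:
lambda_1 * g_1 = 1.29 * 3.58 = 4.6182
lambda_2 * g_2 = 0.61 * 3.69 = 2.2509
Total violation = 4.6182 + 2.2509 = 6.8691


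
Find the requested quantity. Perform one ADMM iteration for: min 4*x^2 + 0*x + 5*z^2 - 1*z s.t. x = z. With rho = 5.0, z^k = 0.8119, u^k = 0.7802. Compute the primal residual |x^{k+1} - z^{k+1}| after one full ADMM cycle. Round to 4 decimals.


ADMM iteration with rho = 5.0, z^k = 0.8119, u^k = 0.7802
Step 1: x-update.
Minimize 4*x^2 + 0*x + (5.0/2)*(x - 0.8119 + 0.7802)^2
FOC: (2*4 + 5.0)*x = 0 + 5.0*(0.8119 - 0.7802)
x^{k+1} = 0.0122
Step 2: z-update.
Minimize 5*z^2 - 1*z + (5.0/2)*(0.0122 - z + 0.7802)^2
FOC: (2*5 + 5.0)*z = 1 + 5.0*(0.0122 + 0.7802)
z^{k+1} = 0.3308
Step 3: u-update.
u^{k+1} = 0.7802 + 0.0122 - 0.3308 = 0.4616
Step 4: Primal residual = |0.0122 - 0.3308| = 0.3186


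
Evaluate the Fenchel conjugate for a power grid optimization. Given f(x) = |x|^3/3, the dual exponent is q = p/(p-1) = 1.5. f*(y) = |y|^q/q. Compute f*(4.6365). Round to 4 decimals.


The conjugate exponent q satisfies 1/p + 1/q = 1.
p = 3, so q = 3/(3 - 1) = 1.5
|y|^q = 4.6365^1.5 = 9.9836
f*(4.6365) = 9.9836 / 1.5 = 6.6557


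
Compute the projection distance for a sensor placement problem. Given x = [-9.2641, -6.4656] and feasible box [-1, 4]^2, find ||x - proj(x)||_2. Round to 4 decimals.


Project each component onto [-1, 4].
clip(-9.2641) = -1.0, clip(-6.4656) = -1.0
Projection = [-1.0, -1.0]
Squared diffs: [68.2953, 29.8728]
Distance = sqrt(98.1681) = 9.908


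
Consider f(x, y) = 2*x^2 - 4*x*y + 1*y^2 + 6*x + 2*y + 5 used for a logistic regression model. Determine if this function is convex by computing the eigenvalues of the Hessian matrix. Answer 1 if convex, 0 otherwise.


The Hessian of f(x,y) = 2*x^2 - 4*x*y + 1*y^2 + 6*x + 2*y + 5 is:
H = [[4, -4], [-4, 2]]
Trace = 4 + 2 = 6
Determinant = 4*2 - (-4)^2 = -8
Discriminant = (6)^2 - 4*-8 = 68.0
Eigenvalues: lambda_1 = -1.1231, lambda_2 = 7.1231
The function is not convex.

0


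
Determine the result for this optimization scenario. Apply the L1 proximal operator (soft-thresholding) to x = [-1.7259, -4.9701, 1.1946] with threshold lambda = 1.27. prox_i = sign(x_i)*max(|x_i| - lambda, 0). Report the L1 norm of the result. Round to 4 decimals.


Soft-thresholding with lambda = 1.27:
prox(-1.7259) = sign(-1.7259)*max(|-1.7259| - 1.27, 0) = -0.4559
prox(-4.9701) = sign(-4.9701)*max(|-4.9701| - 1.27, 0) = -3.7001
prox(1.1946) = sign(1.1946)*max(|1.1946| - 1.27, 0) = 0.0
prox(x) = [-0.4559, -3.7001, 0.0]
||prox(x)||_1 = 0.4559 + 3.7001 + 0.0 = 4.156


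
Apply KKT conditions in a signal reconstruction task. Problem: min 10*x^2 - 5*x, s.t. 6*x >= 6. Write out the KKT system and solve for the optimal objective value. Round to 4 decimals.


Step 1: Try lambda = 0 (constraint inactive).
x_unc = 5/(2*10) = 0.25
Check: 6*0.25 = 1.5 < 6 -- violated!
Step 2: Constraint must be active: 6*x = 6
x* = 6/6 = 1.0
lambda = (2*10*1.0 - 5)/6 = 2.5
Step 3: Compute optimal value.
f(x*) = 10*1.0^2 - 5*1.0 = 5.0


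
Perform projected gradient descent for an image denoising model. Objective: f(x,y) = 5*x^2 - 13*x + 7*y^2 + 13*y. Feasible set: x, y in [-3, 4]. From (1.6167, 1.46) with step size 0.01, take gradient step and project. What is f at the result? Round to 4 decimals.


Step 1: Compute gradient at (1.6167, 1.46).
grad_x = 2*5*1.6167 - 13 = 3.167
grad_y = 2*7*1.46 + 13 = 33.44
Step 2: Gradient step.
x_raw = 1.6167 - 0.01*3.167 = 1.585
y_raw = 1.46 - 0.01*33.44 = 1.1256
Step 3: Project onto [-3, 4].
x_proj = clip(1.585) = 1.585
y_proj = clip(1.1256) = 1.1256
Step 4: Evaluate f.
f(1.585, 1.1256) = 15.4578


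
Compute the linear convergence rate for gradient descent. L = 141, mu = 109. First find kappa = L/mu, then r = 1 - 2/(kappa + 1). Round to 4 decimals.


Step 1: Compute the condition number.
kappa = L/mu = 141/109 = 1.2936
Step 2: Compute the convergence rate.
r = 1 - 2/(kappa + 1) = 1 - 2*mu/(L + mu) = (L - mu)/(L + mu) = 32/250 = 0.128


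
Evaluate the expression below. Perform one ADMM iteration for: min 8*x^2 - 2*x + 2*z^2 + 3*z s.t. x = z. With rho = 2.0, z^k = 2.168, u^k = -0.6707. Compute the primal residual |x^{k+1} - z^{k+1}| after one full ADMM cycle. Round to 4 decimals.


ADMM iteration with rho = 2.0, z^k = 2.168, u^k = -0.6707
Step 1: x-update.
Minimize 8*x^2 - 2*x + (2.0/2)*(x - 2.168 - 0.6707)^2
FOC: (2*8 + 2.0)*x = 2 + 2.0*(2.168 + 0.6707)
x^{k+1} = 0.4265
Step 2: z-update.
Minimize 2*z^2 + 3*z + (2.0/2)*(0.4265 - z - 0.6707)^2
FOC: (2*2 + 2.0)*z = -3 + 2.0*(0.4265 - 0.6707)
z^{k+1} = -0.5814
Step 3: u-update.
u^{k+1} = -0.6707 + 0.4265 + 0.5814 = 0.3372
Step 4: Primal residual = |0.4265 + 0.5814| = 1.0079


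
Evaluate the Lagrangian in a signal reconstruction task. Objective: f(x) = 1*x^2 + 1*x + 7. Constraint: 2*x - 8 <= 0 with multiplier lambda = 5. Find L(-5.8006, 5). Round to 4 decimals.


Step 1: Evaluate f(x).
f(-5.8006) = 1*(-5.8006)^2 + 1*(-5.8006) + 7 = 34.8464
Step 2: Evaluate g(x).
g(-5.8006) = 2*-5.8006 - 8 = -19.6012
Step 3: Compute Lagrangian.
L = 34.8464 + 5*-19.6012 = -63.1596


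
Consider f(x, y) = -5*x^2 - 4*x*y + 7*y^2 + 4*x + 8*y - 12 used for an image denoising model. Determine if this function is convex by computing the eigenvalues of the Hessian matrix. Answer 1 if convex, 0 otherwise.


The Hessian of f(x,y) = -5*x^2 - 4*x*y + 7*y^2 + 4*x + 8*y - 12 is:
H = [[-10, -4], [-4, 14]]
Trace = -10 + 14 = 4
Determinant = -10*14 - (-4)^2 = -156
Discriminant = (4)^2 - 4*-156 = 640.0
Eigenvalues: lambda_1 = -10.6491, lambda_2 = 14.6491
The function is not convex.

0


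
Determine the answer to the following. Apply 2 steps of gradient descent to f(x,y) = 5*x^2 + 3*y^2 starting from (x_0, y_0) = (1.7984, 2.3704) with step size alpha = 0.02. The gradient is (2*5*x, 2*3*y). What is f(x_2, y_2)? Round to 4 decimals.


Gradient descent on f(x,y) = 5*x^2 + 3*y^2.
Starting point: (1.7984, 2.3704), alpha = 0.02
Step 1: grad_x = 2*5*1.7984 = 17.984, grad_y = 2*3*2.3704 = 14.2224
  x_1 = 1.7984 - 0.02*17.984 = 1.4387
  y_1 = 2.3704 - 0.02*14.2224 = 2.086
Step 2: grad_x = 2*5*1.4387 = 14.3872, grad_y = 2*3*2.086 = 12.5157
  x_2 = 1.4387 - 0.02*14.3872 = 1.151
  y_2 = 2.086 - 0.02*12.5157 = 1.8356
f(1.151, 1.8356) = 5*1.151^2 + 3*1.8356^2 = 16.7324


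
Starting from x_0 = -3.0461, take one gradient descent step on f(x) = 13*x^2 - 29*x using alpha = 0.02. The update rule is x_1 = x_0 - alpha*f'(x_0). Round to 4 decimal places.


We compute the gradient at x_0 and apply the update.
f'(x) = 26*x - 29
f'(-3.0461) = 26*-3.0461 - 29 = -108.1986
x_1 = -3.0461 - 0.02*-108.1986 = -0.8821


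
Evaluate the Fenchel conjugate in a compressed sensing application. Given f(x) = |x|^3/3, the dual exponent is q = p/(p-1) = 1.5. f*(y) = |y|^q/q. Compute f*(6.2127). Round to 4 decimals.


The conjugate exponent q satisfies 1/p + 1/q = 1.
p = 3, so q = 3/(3 - 1) = 1.5
|y|^q = 6.2127^1.5 = 15.4853
f*(6.2127) = 15.4853 / 1.5 = 10.3236


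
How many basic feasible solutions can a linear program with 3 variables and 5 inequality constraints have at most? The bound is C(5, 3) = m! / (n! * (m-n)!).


Each vertex corresponds to some choice of n active constraints out of m, so the number of vertices is at most C(m, n) = m! / (n!(m-n)!).
m = 5, n = 3
Numerator: 5 * 4 * 3
Denominator: 3! = 6
C(5, 3) = 10


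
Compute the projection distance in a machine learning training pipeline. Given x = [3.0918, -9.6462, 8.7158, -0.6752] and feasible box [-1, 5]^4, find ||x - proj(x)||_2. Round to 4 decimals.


Project each component onto [-1, 5].
clip(3.0918) = 3.0918, clip(-9.6462) = -1.0, clip(8.7158) = 5.0, clip(-0.6752) = -0.6752
Projection = [3.0918, -1.0, 5.0, -0.6752]
Squared diffs: [0.0, 74.7568, 13.8072, 0.0]
Distance = sqrt(88.564) = 9.4108


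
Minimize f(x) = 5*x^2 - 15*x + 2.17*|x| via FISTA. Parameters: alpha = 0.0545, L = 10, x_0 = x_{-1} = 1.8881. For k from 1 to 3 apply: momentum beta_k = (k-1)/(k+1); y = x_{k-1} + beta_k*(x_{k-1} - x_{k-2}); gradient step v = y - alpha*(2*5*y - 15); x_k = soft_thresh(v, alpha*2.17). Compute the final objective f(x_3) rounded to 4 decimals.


FISTA on f(x) = 5*x^2 - 15*x + 2.17*|x|
L = 10, alpha = 0.0545
Iteration 1: beta = 0.0, y = 1.8881 + 0.0*(1.8881 - 1.8881) = 1.8881
  grad(y) = 3.881, v = y - alpha*grad = 1.6766
  prox(v) = soft_thresh(1.6766, 0.1183) = 1.5583
Iteration 2: beta = 0.3333, y = 1.5583 + 0.3333*(1.5583 - 1.8881) = 1.4484
  grad(y) = -0.5161, v = y - alpha*grad = 1.4765
  prox(v) = soft_thresh(1.4765, 0.1183) = 1.3583
Iteration 3: beta = 0.5, y = 1.3583 + 0.5*(1.3583 - 1.5583) = 1.2582
  grad(y) = -2.4178, v = y - alpha*grad = 1.39
  prox(v) = soft_thresh(1.39, 0.1183) = 1.2717
f(x_3) = 5*1.2717^2 - 15*1.2717 + 2.17*|1.2717| = -8.2298


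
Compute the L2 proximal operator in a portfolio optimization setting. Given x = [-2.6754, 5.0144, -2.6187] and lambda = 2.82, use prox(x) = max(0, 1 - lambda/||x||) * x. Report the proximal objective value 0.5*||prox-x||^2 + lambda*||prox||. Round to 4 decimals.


Step 1: Compute ||x||.
||x|| = 6.2578
Step 2: Compute scaling factor.
scale = max(0, 1 - 2.82/6.2578) = 0.5494
Step 3: prox(x) = [-1.4698, 2.7547, -1.4386]
||prox(x)|| = 3.4378
Step 4: Proximal objective.
0.5*||prox-x||^2 = 3.9762
lambda*||prox|| = 9.6946
Total = 13.6707


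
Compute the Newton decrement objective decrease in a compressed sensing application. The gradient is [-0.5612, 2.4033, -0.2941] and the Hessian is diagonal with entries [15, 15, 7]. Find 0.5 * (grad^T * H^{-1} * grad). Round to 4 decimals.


Step 1: H is diagonal, so H^(-1) * g = [-0.0374, 0.1602, -0.042].
Step 2: g^T H^(-1) g = sum_i g_i^2 / H_ii
  = (-0.5612)^2/15 + (2.4033)^2/15 + (-0.2941)^2/7
  = 0.021 + 0.3851 + 0.0124 = 0.4184
Step 3: Objective decrease = 0.5 * g^T H^(-1) g = 0.2092


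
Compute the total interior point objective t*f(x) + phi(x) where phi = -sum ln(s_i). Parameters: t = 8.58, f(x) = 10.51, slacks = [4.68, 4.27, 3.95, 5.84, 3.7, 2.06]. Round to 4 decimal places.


Step 1: Compute log-barrier.
ln values: [1.5433, 1.4516, 1.3737, 1.7647, 1.3083, 0.7227]
phi = -(1.5433 + 1.4516 + 1.3737 + 1.7647 + 1.3083 + 0.7227) = -8.1644
Step 2: Compute augmented objective.
t*f(x) = 8.58*10.51 = 90.1758
Total = 90.1758 - 8.1644 = 82.0114


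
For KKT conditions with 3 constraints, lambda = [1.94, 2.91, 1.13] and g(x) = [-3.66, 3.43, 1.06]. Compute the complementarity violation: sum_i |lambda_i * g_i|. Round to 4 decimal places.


KKT complementary slackness check:
lambda_1 * g_1 = 1.94 * -3.66 = -7.1004
lambda_2 * g_2 = 2.91 * 3.43 = 9.9813
lambda_3 * g_3 = 1.13 * 1.06 = 1.1978
Total violation = 7.1004 + 9.9813 + 1.1978 = 18.2795


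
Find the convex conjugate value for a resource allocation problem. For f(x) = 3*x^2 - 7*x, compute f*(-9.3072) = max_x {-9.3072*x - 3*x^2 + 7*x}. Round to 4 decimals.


f*(y) = sup_x {y*x - a*x^2 - b*x} = sup_x {(y-b)*x - a*x^2}
FOC: (y - b) - 2a*x = 0 => x* = (y - b)/(2a)
x* = (-9.3072 + 7)/(2*3) = -0.3845
f*(-9.3072) = (y-b)^2/(4a) = (-9.3072 + 7)^2/(4*3)
= 5.3232/12 = 0.4436


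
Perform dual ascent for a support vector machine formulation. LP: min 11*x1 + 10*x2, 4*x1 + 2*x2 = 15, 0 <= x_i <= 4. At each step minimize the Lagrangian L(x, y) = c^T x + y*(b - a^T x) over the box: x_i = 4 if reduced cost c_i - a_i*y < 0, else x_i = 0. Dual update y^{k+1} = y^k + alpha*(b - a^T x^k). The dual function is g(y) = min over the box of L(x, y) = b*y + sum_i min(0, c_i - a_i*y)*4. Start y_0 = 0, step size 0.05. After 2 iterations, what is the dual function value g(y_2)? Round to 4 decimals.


Dual ascent for LP: min 11*x1 + 10*x2, 4*x1 + 2*x2 = 15, 0 <= x_i <= 4
Step 1: y^k = 0.0, reduced costs: (11.0, 10.0)
  x^k = (0.0, 0.0), subgradient = b - a^T x = 15.0
  y^{k+1} = 0.0 + 0.05*15.0 = 0.75
Step 2: y^k = 0.75, reduced costs: (8.0, 8.5)
  x^k = (0.0, 0.0), subgradient = b - a^T x = 15.0
  y^{k+1} = 0.75 + 0.05*15.0 = 1.5
Dual objective at y_2 = 1.5: reduced costs (5.0, 7.0), box minimizer x = (0.0, 0.0)
g(y_2) = b*y + (c1 - a1*y)*x1 + (c2 - a2*y)*x2 = 15*1.5 + 5.0*0.0 + 7.0*0.0 = 22.5 + 0.0 + 0.0 = 22.5


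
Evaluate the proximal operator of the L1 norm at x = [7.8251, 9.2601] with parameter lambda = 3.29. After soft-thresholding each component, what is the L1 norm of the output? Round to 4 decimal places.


Soft-thresholding with lambda = 3.29:
prox(7.8251) = sign(7.8251)*max(|7.8251| - 3.29, 0) = 4.5351
prox(9.2601) = sign(9.2601)*max(|9.2601| - 3.29, 0) = 5.9701
prox(x) = [4.5351, 5.9701]
||prox(x)||_1 = 4.5351 + 5.9701 = 10.5052


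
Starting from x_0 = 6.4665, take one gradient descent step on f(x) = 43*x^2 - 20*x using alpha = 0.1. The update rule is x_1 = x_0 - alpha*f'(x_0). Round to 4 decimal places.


We compute the gradient at x_0 and apply the update.
f'(x) = 86*x - 20
f'(6.4665) = 86*6.4665 - 20 = 536.119
x_1 = 6.4665 - 0.1*536.119 = -47.1454


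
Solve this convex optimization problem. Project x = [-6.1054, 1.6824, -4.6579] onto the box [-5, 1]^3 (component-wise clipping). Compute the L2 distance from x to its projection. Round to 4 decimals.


Project each component onto [-5, 1].
clip(-6.1054) = -5.0, clip(1.6824) = 1.0, clip(-4.6579) = -4.6579
Projection = [-5.0, 1.0, -4.6579]
Squared diffs: [1.2219, 0.4657, 0.0]
Distance = sqrt(1.6876) = 1.2991


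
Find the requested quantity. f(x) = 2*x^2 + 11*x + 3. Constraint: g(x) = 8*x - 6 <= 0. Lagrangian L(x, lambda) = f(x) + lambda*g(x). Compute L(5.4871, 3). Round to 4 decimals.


Step 1: Evaluate f(x).
f(5.4871) = 2*5.4871^2 + 11*5.4871 + 3 = 123.5746
Step 2: Evaluate g(x).
g(5.4871) = 8*5.4871 - 6 = 37.8968
Step 3: Compute Lagrangian.
L = 123.5746 + 3*37.8968 = 237.265


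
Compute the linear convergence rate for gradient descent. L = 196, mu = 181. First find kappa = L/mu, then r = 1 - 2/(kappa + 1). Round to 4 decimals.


Step 1: Compute the condition number.
kappa = L/mu = 196/181 = 1.0829
Step 2: Compute the convergence rate.
r = 1 - 2/(kappa + 1) = 1 - 2*mu/(L + mu) = (L - mu)/(L + mu) = 15/377 = 0.0398


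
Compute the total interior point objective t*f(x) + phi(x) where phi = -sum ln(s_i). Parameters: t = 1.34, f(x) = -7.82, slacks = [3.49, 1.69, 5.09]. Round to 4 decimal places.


Step 1: Compute log-barrier.
ln values: [1.2499, 0.5247, 1.6273]
phi = -(1.2499 + 0.5247 + 1.6273) = -3.4019
Step 2: Compute augmented objective.
t*f(x) = 1.34*-7.82 = -10.4788
Total = -10.4788 - 3.4019 = -13.8807


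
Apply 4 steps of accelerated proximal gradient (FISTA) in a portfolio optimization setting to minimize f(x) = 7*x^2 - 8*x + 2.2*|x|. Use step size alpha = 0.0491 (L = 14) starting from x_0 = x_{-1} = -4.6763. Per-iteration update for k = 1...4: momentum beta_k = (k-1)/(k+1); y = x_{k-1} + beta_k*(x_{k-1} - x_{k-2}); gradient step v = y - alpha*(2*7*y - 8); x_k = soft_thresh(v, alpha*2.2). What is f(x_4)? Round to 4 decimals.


FISTA on f(x) = 7*x^2 - 8*x + 2.2*|x|
L = 14, alpha = 0.0491
Iteration 1: beta = 0.0, y = -4.6763 + 0.0*(-4.6763 + 4.6763) = -4.6763
  grad(y) = -73.4682, v = y - alpha*grad = -1.069
  prox(v) = soft_thresh(-1.069, 0.108) = -0.961
Iteration 2: beta = 0.3333, y = -0.961 + 0.3333*(-0.961 + 4.6763) = 0.2774
  grad(y) = -4.1158, v = y - alpha*grad = 0.4795
  prox(v) = soft_thresh(0.4795, 0.108) = 0.3715
Iteration 3: beta = 0.5, y = 0.3715 + 0.5*(0.3715 + 0.961) = 1.0378
  grad(y) = 6.5286, v = y - alpha*grad = 0.7172
  prox(v) = soft_thresh(0.7172, 0.108) = 0.6092
Iteration 4: beta = 0.6, y = 0.6092 + 0.6*(0.6092 - 0.3715) = 0.7518
  grad(y) = 2.525, v = y - alpha*grad = 0.6278
  prox(v) = soft_thresh(0.6278, 0.108) = 0.5198
f(x_4) = 7*0.5198^2 - 8*0.5198 + 2.2*|0.5198| = -1.1235


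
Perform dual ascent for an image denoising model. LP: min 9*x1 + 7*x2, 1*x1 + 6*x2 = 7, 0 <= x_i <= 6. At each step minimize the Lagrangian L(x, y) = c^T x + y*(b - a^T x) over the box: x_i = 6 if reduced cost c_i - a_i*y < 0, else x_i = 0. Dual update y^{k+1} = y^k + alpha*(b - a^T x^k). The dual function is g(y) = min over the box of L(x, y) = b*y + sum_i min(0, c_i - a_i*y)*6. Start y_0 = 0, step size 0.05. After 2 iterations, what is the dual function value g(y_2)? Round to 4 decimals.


Dual ascent for LP: min 9*x1 + 7*x2, 1*x1 + 6*x2 = 7, 0 <= x_i <= 6
Step 1: y^k = 0.0, reduced costs: (9.0, 7.0)
  x^k = (0.0, 0.0), subgradient = b - a^T x = 7.0
  y^{k+1} = 0.0 + 0.05*7.0 = 0.35
Step 2: y^k = 0.35, reduced costs: (8.65, 4.9)
  x^k = (0.0, 0.0), subgradient = b - a^T x = 7.0
  y^{k+1} = 0.35 + 0.05*7.0 = 0.7
Dual objective at y_2 = 0.7: reduced costs (8.3, 2.8), box minimizer x = (0.0, 0.0)
g(y_2) = b*y + (c1 - a1*y)*x1 + (c2 - a2*y)*x2 = 7*0.7 + 8.3*0.0 + 2.8*0.0 = 4.9 + 0.0 + 0.0 = 4.9


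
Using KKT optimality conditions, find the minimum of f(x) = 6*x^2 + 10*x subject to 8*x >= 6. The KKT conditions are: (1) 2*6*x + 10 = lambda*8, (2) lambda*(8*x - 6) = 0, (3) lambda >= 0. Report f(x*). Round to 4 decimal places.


Step 1: Try lambda = 0 (constraint inactive).
x_unc = -10/(2*6) = -0.8333
Check: 8*-0.8333 = -6.6664 < 6 -- violated!
Step 2: Constraint must be active: 8*x = 6
x* = 6/8 = 0.75
lambda = (2*6*0.75 + 10)/8 = 2.375
Step 3: Compute optimal value.
f(x*) = 6*0.75^2 + 10*0.75 = 10.875


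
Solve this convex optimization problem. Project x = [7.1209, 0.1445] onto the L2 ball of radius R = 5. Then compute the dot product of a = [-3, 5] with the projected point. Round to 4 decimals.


Step 1: Compute ||x|| (intermediates to 6 decimals).
||x|| = sqrt(7.1209^2 + 0.1445^2) = 7.122366
Step 2: Project.
Since ||x|| > R, scale = R/||x|| = 5/7.122366 = 0.702014, proj(x) = scale * x
proj(x) = [4.998971, 0.101441]
Step 3: Dot product.
a^T * proj(x) = -3*4.998971 + 5*0.101441 = -14.4897


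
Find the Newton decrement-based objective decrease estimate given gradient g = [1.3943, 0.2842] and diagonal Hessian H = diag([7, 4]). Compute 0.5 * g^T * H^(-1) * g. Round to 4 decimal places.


Step 1: H is diagonal, so H^(-1) * g = [0.1992, 0.0711].
Step 2: g^T H^(-1) g = sum_i g_i^2 / H_ii
  = (1.3943)^2/7 + (0.2842)^2/4
  = 0.2777 + 0.0202 = 0.2979
Step 3: Objective decrease = 0.5 * g^T H^(-1) g = 0.149


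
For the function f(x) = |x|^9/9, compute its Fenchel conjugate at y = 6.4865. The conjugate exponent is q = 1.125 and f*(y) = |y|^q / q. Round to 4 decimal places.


The conjugate exponent q satisfies 1/p + 1/q = 1.
p = 9, so q = 9/(9 - 1) = 1.125
|y|^q = 6.4865^1.125 = 8.1943
f*(6.4865) = 8.1943 / 1.125 = 7.2838


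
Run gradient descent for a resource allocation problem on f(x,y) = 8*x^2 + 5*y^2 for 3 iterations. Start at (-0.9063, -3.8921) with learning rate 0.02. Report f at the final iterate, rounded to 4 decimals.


Gradient descent on f(x,y) = 8*x^2 + 5*y^2.
Starting point: (-0.9063, -3.8921), alpha = 0.02
Step 1: grad_x = 2*8*-0.9063 = -14.5008, grad_y = 2*5*-3.8921 = -38.921
  x_1 = -0.9063 - 0.02*-14.5008 = -0.6163
  y_1 = -3.8921 - 0.02*-38.921 = -3.1137
Step 2: grad_x = 2*8*-0.6163 = -9.8605, grad_y = 2*5*-3.1137 = -31.1368
  x_2 = -0.6163 - 0.02*-9.8605 = -0.4191
  y_2 = -3.1137 - 0.02*-31.1368 = -2.4909
Step 3: grad_x = 2*8*-0.4191 = -6.7052, grad_y = 2*5*-2.4909 = -24.9094
  x_3 = -0.4191 - 0.02*-6.7052 = -0.285
  y_3 = -2.4909 - 0.02*-24.9094 = -1.9928
f(-0.285, -1.9928) = 8*(-0.285)^2 + 5*(-1.9928)^2 = 20.505


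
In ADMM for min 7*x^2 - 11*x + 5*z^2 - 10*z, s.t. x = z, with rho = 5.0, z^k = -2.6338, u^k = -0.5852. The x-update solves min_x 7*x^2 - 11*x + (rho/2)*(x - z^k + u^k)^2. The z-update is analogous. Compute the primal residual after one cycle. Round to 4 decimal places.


ADMM iteration with rho = 5.0, z^k = -2.6338, u^k = -0.5852
Step 1: x-update.
Minimize 7*x^2 - 11*x + (5.0/2)*(x + 2.6338 - 0.5852)^2
FOC: (2*7 + 5.0)*x = 11 + 5.0*(-2.6338 + 0.5852)
x^{k+1} = 0.0398
Step 2: z-update.
Minimize 5*z^2 - 10*z + (5.0/2)*(0.0398 - z - 0.5852)^2
FOC: (2*5 + 5.0)*z = 10 + 5.0*(0.0398 - 0.5852)
z^{k+1} = 0.4849
Step 3: u-update.
u^{k+1} = -0.5852 + 0.0398 - 0.4849 = -1.0302
Step 4: Primal residual = |0.0398 - 0.4849| = 0.445


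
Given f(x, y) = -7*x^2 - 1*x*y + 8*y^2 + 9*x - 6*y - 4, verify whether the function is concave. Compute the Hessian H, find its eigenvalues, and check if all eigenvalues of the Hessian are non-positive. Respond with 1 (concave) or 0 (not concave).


The Hessian of f(x,y) = -7*x^2 - 1*x*y + 8*y^2 + 9*x - 6*y - 4 is:
H = [[-14, -1], [-1, 16]]
Trace = -14 + 16 = 2
Determinant = -14*16 - (-1)^2 = -225
Discriminant = (2)^2 - 4*-225 = 904.0
Eigenvalues: lambda_1 = -14.0333, lambda_2 = 16.0333
The function is not concave.

0


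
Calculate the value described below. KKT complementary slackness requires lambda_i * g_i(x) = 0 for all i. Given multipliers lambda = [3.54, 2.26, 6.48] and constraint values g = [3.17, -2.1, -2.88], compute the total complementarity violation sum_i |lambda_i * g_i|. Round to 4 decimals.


KKT complementary slackness check:
lambda_1 * g_1 = 3.54 * 3.17 = 11.2218
lambda_2 * g_2 = 2.26 * -2.1 = -4.746
lambda_3 * g_3 = 6.48 * -2.88 = -18.6624
Total violation = 11.2218 + 4.746 + 18.6624 = 34.6302


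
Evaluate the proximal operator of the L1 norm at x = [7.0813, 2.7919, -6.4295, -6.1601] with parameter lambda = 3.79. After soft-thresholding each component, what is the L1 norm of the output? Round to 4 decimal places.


Soft-thresholding with lambda = 3.79:
prox(7.0813) = sign(7.0813)*max(|7.0813| - 3.79, 0) = 3.2913
prox(2.7919) = sign(2.7919)*max(|2.7919| - 3.79, 0) = 0.0
prox(-6.4295) = sign(-6.4295)*max(|-6.4295| - 3.79, 0) = -2.6395
prox(-6.1601) = sign(-6.1601)*max(|-6.1601| - 3.79, 0) = -2.3701
prox(x) = [3.2913, 0.0, -2.6395, -2.3701]
||prox(x)||_1 = 3.2913 + 0.0 + 2.6395 + 2.3701 = 8.3009


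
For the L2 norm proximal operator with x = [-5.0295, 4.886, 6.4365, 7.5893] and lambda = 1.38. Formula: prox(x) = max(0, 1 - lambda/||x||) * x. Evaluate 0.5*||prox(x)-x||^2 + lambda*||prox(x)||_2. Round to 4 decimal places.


Step 1: Compute ||x||.
||x|| = 12.1735
Step 2: Compute scaling factor.
scale = max(0, 1 - 1.38/12.1735) = 0.8866
Step 3: prox(x) = [-4.4594, 4.3321, 5.7069, 6.729]
||prox(x)|| = 10.7935
Step 4: Proximal objective.
0.5*||prox-x||^2 = 0.9522
lambda*||prox|| = 14.895
Total = 15.8473


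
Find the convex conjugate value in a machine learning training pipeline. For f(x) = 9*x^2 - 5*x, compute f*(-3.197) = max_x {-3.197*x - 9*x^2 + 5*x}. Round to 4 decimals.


f*(y) = sup_x {y*x - a*x^2 - b*x} = sup_x {(y-b)*x - a*x^2}
FOC: (y - b) - 2a*x = 0 => x* = (y - b)/(2a)
x* = (-3.197 + 5)/(2*9) = 0.1002
f*(-3.197) = (y-b)^2/(4a) = (-3.197 + 5)^2/(4*9)
= 3.2508/36 = 0.0903


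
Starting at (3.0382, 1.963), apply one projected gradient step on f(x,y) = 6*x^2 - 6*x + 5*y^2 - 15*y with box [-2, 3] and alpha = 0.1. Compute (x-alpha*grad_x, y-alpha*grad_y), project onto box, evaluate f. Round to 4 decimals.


Step 1: Compute gradient at (3.0382, 1.963).
grad_x = 2*6*3.0382 - 6 = 30.4584
grad_y = 2*5*1.963 - 15 = 4.63
Step 2: Gradient step.
x_raw = 3.0382 - 0.1*30.4584 = -0.0076
y_raw = 1.963 - 0.1*4.63 = 1.5
Step 3: Project onto [-2, 3].
x_proj = clip(-0.0076) = -0.0076
y_proj = clip(1.5) = 1.5
Step 4: Evaluate f.
f(-0.0076, 1.5) = -11.2038


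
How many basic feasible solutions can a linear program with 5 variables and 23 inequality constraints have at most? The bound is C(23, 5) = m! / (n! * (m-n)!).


Each vertex corresponds to some choice of n active constraints out of m, so the number of vertices is at most C(m, n) = m! / (n!(m-n)!).
m = 23, n = 5
Numerator: 23 * 22 * 21 * 20 * 19
Denominator: 5! = 120
C(23, 5) = 33649


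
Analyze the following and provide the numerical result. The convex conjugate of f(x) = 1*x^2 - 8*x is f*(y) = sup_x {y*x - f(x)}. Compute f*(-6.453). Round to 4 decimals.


f*(y) = sup_x {y*x - a*x^2 - b*x} = sup_x {(y-b)*x - a*x^2}
FOC: (y - b) - 2a*x = 0 => x* = (y - b)/(2a)
x* = (-6.453 + 8)/(2*1) = 0.7735
f*(-6.453) = (y-b)^2/(4a) = (-6.453 + 8)^2/(4*1)
= 2.3932/4 = 0.5983


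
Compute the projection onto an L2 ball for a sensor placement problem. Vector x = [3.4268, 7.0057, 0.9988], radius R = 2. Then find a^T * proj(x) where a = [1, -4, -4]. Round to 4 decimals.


Step 1: Compute ||x|| (intermediates to 6 decimals).
||x|| = sqrt(3.4268^2 + 7.0057^2 + 0.9988^2) = 7.862594
Step 2: Project.
Since ||x|| > R, scale = R/||x|| = 2/7.862594 = 0.254369, proj(x) = scale * x
proj(x) = [0.871672, 1.782033, 0.254064]
Step 3: Dot product.
a^T * proj(x) = 1*0.871672 - 4*1.782033 - 4*0.254064 = -7.2727


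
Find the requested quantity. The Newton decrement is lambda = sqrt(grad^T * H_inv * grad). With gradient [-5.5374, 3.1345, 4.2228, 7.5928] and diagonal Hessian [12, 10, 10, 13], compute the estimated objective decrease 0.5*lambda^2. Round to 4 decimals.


Step 1: H is diagonal, so H^(-1) * g = [-0.4615, 0.3135, 0.4223, 0.5841].
Step 2: g^T H^(-1) g = sum_i g_i^2 / H_ii
  = (-5.5374)^2/12 + (3.1345)^2/10 + (4.2228)^2/10 + (7.5928)^2/13
  = 2.5552 + 0.9825 + 1.7832 + 4.4347 = 9.7556
Step 3: Objective decrease = 0.5 * g^T H^(-1) g = 4.8778


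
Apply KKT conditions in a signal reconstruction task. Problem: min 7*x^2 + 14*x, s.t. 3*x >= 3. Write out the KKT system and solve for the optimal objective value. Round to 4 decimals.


Step 1: Try lambda = 0 (constraint inactive).
x_unc = -14/(2*7) = -1.0
Check: 3*-1.0 = -3.0 < 3 -- violated!
Step 2: Constraint must be active: 3*x = 3
x* = 3/3 = 1.0
lambda = (2*7*1.0 + 14)/3 = 9.3333
Step 3: Compute optimal value.
f(x*) = 7*1.0^2 + 14*1.0 = 21.0


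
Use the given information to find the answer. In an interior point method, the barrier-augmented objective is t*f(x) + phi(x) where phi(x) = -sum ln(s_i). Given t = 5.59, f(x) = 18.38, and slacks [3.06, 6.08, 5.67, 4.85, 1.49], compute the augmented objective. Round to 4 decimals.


Step 1: Compute log-barrier.
ln values: [1.1184, 1.805, 1.7352, 1.579, 0.3988]
phi = -(1.1184 + 1.805 + 1.7352 + 1.579 + 0.3988) = -6.6364
Step 2: Compute augmented objective.
t*f(x) = 5.59*18.38 = 102.7442
Total = 102.7442 - 6.6364 = 96.1078


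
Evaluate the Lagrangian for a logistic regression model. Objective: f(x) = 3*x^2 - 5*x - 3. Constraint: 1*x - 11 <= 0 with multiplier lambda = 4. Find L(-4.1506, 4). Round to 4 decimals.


Step 1: Evaluate f(x).
f(-4.1506) = 3*(-4.1506)^2 - 5*(-4.1506) - 3 = 69.4354
Step 2: Evaluate g(x).
g(-4.1506) = 1*-4.1506 - 11 = -15.1506
Step 3: Compute Lagrangian.
L = 69.4354 + 4*-15.1506 = 8.833


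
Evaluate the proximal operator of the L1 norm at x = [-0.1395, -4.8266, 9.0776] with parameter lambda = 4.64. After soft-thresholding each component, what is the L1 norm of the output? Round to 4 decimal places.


Soft-thresholding with lambda = 4.64:
prox(-0.1395) = sign(-0.1395)*max(|-0.1395| - 4.64, 0) = 0.0
prox(-4.8266) = sign(-4.8266)*max(|-4.8266| - 4.64, 0) = -0.1866
prox(9.0776) = sign(9.0776)*max(|9.0776| - 4.64, 0) = 4.4376
prox(x) = [0.0, -0.1866, 4.4376]
||prox(x)||_1 = 0.0 + 0.1866 + 4.4376 = 4.6242


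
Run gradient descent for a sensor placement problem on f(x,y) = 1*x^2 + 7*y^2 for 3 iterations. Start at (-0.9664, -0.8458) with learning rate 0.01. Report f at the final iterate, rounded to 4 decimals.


Gradient descent on f(x,y) = 1*x^2 + 7*y^2.
Starting point: (-0.9664, -0.8458), alpha = 0.01
Step 1: grad_x = 2*1*-0.9664 = -1.9328, grad_y = 2*7*-0.8458 = -11.8412
  x_1 = -0.9664 - 0.01*-1.9328 = -0.9471
  y_1 = -0.8458 - 0.01*-11.8412 = -0.7274
Step 2: grad_x = 2*1*-0.9471 = -1.8941, grad_y = 2*7*-0.7274 = -10.1834
  x_2 = -0.9471 - 0.01*-1.8941 = -0.9281
  y_2 = -0.7274 - 0.01*-10.1834 = -0.6256
Step 3: grad_x = 2*1*-0.9281 = -1.8563, grad_y = 2*7*-0.6256 = -8.7578
  x_3 = -0.9281 - 0.01*-1.8563 = -0.9096
  y_3 = -0.6256 - 0.01*-8.7578 = -0.538
f(-0.9096, -0.538) = 1*(-0.9096)^2 + 7*(-0.538)^2 = 2.8532
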